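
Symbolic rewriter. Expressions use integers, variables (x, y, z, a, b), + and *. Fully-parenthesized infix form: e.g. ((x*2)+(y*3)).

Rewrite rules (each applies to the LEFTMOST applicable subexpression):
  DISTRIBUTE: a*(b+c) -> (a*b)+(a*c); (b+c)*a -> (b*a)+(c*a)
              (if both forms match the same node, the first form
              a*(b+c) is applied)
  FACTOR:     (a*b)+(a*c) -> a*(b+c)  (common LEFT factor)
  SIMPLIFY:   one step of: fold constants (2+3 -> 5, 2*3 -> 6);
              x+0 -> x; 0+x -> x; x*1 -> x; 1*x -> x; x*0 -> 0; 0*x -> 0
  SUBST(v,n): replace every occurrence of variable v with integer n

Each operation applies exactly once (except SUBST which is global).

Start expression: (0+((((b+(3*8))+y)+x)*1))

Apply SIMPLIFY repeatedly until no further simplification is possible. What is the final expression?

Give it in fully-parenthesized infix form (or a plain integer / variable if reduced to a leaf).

Start: (0+((((b+(3*8))+y)+x)*1))
Step 1: at root: (0+((((b+(3*8))+y)+x)*1)) -> ((((b+(3*8))+y)+x)*1); overall: (0+((((b+(3*8))+y)+x)*1)) -> ((((b+(3*8))+y)+x)*1)
Step 2: at root: ((((b+(3*8))+y)+x)*1) -> (((b+(3*8))+y)+x); overall: ((((b+(3*8))+y)+x)*1) -> (((b+(3*8))+y)+x)
Step 3: at LLR: (3*8) -> 24; overall: (((b+(3*8))+y)+x) -> (((b+24)+y)+x)
Fixed point: (((b+24)+y)+x)

Answer: (((b+24)+y)+x)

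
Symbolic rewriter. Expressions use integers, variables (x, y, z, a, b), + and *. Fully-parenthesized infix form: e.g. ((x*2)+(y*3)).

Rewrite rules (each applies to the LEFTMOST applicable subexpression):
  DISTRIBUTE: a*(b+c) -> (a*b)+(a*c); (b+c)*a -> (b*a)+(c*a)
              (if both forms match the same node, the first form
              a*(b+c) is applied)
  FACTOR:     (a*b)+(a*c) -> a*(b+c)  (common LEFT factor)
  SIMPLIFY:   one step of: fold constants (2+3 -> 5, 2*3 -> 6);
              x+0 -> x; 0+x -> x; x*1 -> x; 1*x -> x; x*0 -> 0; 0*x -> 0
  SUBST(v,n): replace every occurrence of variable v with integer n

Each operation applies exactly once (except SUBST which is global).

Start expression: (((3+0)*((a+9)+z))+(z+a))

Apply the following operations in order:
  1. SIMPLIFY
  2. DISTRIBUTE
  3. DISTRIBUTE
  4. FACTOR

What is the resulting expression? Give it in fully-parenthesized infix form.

Start: (((3+0)*((a+9)+z))+(z+a))
Apply SIMPLIFY at LL (target: (3+0)): (((3+0)*((a+9)+z))+(z+a)) -> ((3*((a+9)+z))+(z+a))
Apply DISTRIBUTE at L (target: (3*((a+9)+z))): ((3*((a+9)+z))+(z+a)) -> (((3*(a+9))+(3*z))+(z+a))
Apply DISTRIBUTE at LL (target: (3*(a+9))): (((3*(a+9))+(3*z))+(z+a)) -> ((((3*a)+(3*9))+(3*z))+(z+a))
Apply FACTOR at LL (target: ((3*a)+(3*9))): ((((3*a)+(3*9))+(3*z))+(z+a)) -> (((3*(a+9))+(3*z))+(z+a))

Answer: (((3*(a+9))+(3*z))+(z+a))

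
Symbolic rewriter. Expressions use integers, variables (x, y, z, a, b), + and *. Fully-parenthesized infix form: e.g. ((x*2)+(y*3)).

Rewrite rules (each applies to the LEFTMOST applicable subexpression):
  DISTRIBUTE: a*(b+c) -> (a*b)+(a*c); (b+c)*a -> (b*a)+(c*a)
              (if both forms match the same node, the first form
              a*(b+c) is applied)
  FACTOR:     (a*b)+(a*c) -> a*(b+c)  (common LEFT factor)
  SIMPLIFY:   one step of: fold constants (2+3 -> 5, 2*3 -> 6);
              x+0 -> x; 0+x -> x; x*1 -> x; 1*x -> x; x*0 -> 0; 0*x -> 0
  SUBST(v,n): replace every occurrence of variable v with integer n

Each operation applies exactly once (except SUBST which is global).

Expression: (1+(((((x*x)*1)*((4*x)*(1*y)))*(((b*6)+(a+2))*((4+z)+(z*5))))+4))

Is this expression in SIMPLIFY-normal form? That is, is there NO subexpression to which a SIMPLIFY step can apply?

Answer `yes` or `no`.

Expression: (1+(((((x*x)*1)*((4*x)*(1*y)))*(((b*6)+(a+2))*((4+z)+(z*5))))+4))
Scanning for simplifiable subexpressions (pre-order)...
  at root: (1+(((((x*x)*1)*((4*x)*(1*y)))*(((b*6)+(a+2))*((4+z)+(z*5))))+4)) (not simplifiable)
  at R: (((((x*x)*1)*((4*x)*(1*y)))*(((b*6)+(a+2))*((4+z)+(z*5))))+4) (not simplifiable)
  at RL: ((((x*x)*1)*((4*x)*(1*y)))*(((b*6)+(a+2))*((4+z)+(z*5)))) (not simplifiable)
  at RLL: (((x*x)*1)*((4*x)*(1*y))) (not simplifiable)
  at RLLL: ((x*x)*1) (SIMPLIFIABLE)
  at RLLLL: (x*x) (not simplifiable)
  at RLLR: ((4*x)*(1*y)) (not simplifiable)
  at RLLRL: (4*x) (not simplifiable)
  at RLLRR: (1*y) (SIMPLIFIABLE)
  at RLR: (((b*6)+(a+2))*((4+z)+(z*5))) (not simplifiable)
  at RLRL: ((b*6)+(a+2)) (not simplifiable)
  at RLRLL: (b*6) (not simplifiable)
  at RLRLR: (a+2) (not simplifiable)
  at RLRR: ((4+z)+(z*5)) (not simplifiable)
  at RLRRL: (4+z) (not simplifiable)
  at RLRRR: (z*5) (not simplifiable)
Found simplifiable subexpr at path RLLL: ((x*x)*1)
One SIMPLIFY step would give: (1+((((x*x)*((4*x)*(1*y)))*(((b*6)+(a+2))*((4+z)+(z*5))))+4))
-> NOT in normal form.

Answer: no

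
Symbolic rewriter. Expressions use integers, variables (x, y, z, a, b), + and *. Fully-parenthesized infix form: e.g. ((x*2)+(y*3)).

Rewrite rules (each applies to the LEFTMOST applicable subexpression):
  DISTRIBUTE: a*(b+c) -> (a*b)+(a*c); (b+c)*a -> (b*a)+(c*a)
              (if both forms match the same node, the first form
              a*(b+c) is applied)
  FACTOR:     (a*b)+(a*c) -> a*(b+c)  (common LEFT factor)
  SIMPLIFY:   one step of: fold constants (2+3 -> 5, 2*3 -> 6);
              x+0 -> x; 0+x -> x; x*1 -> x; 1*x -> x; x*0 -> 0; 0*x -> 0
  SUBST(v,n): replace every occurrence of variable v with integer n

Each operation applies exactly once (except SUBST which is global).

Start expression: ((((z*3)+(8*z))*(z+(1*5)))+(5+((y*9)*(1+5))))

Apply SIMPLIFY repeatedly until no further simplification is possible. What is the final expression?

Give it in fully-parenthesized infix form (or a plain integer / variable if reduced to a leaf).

Answer: ((((z*3)+(8*z))*(z+5))+(5+((y*9)*6)))

Derivation:
Start: ((((z*3)+(8*z))*(z+(1*5)))+(5+((y*9)*(1+5))))
Step 1: at LRR: (1*5) -> 5; overall: ((((z*3)+(8*z))*(z+(1*5)))+(5+((y*9)*(1+5)))) -> ((((z*3)+(8*z))*(z+5))+(5+((y*9)*(1+5))))
Step 2: at RRR: (1+5) -> 6; overall: ((((z*3)+(8*z))*(z+5))+(5+((y*9)*(1+5)))) -> ((((z*3)+(8*z))*(z+5))+(5+((y*9)*6)))
Fixed point: ((((z*3)+(8*z))*(z+5))+(5+((y*9)*6)))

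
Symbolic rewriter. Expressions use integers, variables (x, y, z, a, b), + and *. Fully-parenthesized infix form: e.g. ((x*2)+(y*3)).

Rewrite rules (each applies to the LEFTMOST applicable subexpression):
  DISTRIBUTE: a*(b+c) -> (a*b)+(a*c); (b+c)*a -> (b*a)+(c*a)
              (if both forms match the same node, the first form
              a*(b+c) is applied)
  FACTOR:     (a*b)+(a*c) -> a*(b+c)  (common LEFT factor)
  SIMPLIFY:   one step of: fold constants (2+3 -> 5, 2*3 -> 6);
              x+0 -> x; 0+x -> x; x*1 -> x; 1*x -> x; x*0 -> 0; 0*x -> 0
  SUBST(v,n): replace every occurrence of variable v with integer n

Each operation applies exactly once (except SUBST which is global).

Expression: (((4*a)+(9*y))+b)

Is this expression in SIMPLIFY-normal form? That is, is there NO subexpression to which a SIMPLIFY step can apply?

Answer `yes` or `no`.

Expression: (((4*a)+(9*y))+b)
Scanning for simplifiable subexpressions (pre-order)...
  at root: (((4*a)+(9*y))+b) (not simplifiable)
  at L: ((4*a)+(9*y)) (not simplifiable)
  at LL: (4*a) (not simplifiable)
  at LR: (9*y) (not simplifiable)
Result: no simplifiable subexpression found -> normal form.

Answer: yes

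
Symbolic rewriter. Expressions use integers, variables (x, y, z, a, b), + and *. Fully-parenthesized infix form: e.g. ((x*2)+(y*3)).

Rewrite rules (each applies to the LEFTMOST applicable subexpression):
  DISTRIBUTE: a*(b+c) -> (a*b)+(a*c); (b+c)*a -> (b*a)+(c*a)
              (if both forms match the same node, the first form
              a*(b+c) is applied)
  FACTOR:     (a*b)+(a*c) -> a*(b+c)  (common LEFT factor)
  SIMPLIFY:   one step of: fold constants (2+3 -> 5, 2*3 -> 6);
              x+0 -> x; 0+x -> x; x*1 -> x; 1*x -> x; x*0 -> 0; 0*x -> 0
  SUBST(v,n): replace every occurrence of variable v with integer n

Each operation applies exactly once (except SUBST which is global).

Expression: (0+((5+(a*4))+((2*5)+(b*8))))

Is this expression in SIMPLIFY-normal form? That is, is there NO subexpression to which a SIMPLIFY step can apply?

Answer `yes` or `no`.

Expression: (0+((5+(a*4))+((2*5)+(b*8))))
Scanning for simplifiable subexpressions (pre-order)...
  at root: (0+((5+(a*4))+((2*5)+(b*8)))) (SIMPLIFIABLE)
  at R: ((5+(a*4))+((2*5)+(b*8))) (not simplifiable)
  at RL: (5+(a*4)) (not simplifiable)
  at RLR: (a*4) (not simplifiable)
  at RR: ((2*5)+(b*8)) (not simplifiable)
  at RRL: (2*5) (SIMPLIFIABLE)
  at RRR: (b*8) (not simplifiable)
Found simplifiable subexpr at path root: (0+((5+(a*4))+((2*5)+(b*8))))
One SIMPLIFY step would give: ((5+(a*4))+((2*5)+(b*8)))
-> NOT in normal form.

Answer: no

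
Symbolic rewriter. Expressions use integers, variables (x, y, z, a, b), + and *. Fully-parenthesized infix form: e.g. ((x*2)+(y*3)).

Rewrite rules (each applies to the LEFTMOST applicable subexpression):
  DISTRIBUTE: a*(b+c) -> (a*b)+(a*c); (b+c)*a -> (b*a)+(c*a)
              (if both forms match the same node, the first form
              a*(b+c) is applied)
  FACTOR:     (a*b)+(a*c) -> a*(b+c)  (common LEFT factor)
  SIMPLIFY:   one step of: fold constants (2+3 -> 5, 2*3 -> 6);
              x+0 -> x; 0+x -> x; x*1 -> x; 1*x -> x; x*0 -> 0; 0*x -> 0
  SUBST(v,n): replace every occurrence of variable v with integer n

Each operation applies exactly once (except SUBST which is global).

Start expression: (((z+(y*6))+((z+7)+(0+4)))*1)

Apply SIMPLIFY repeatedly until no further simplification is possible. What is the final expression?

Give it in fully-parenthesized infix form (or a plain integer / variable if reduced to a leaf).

Answer: ((z+(y*6))+((z+7)+4))

Derivation:
Start: (((z+(y*6))+((z+7)+(0+4)))*1)
Step 1: at root: (((z+(y*6))+((z+7)+(0+4)))*1) -> ((z+(y*6))+((z+7)+(0+4))); overall: (((z+(y*6))+((z+7)+(0+4)))*1) -> ((z+(y*6))+((z+7)+(0+4)))
Step 2: at RR: (0+4) -> 4; overall: ((z+(y*6))+((z+7)+(0+4))) -> ((z+(y*6))+((z+7)+4))
Fixed point: ((z+(y*6))+((z+7)+4))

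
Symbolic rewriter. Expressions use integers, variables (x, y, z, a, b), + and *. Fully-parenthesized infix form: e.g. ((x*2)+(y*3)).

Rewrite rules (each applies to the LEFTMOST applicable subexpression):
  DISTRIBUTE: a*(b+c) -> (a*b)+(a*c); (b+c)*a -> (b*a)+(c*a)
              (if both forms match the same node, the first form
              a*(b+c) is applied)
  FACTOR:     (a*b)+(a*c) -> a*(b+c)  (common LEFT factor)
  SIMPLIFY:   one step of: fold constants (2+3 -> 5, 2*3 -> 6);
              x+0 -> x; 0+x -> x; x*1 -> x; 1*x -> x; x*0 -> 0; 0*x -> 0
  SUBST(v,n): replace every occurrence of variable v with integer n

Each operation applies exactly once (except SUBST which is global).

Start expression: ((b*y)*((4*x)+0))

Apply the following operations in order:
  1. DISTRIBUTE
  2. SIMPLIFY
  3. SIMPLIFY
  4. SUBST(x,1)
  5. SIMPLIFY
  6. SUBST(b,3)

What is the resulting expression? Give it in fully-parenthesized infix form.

Start: ((b*y)*((4*x)+0))
Apply DISTRIBUTE at root (target: ((b*y)*((4*x)+0))): ((b*y)*((4*x)+0)) -> (((b*y)*(4*x))+((b*y)*0))
Apply SIMPLIFY at R (target: ((b*y)*0)): (((b*y)*(4*x))+((b*y)*0)) -> (((b*y)*(4*x))+0)
Apply SIMPLIFY at root (target: (((b*y)*(4*x))+0)): (((b*y)*(4*x))+0) -> ((b*y)*(4*x))
Apply SUBST(x,1): ((b*y)*(4*x)) -> ((b*y)*(4*1))
Apply SIMPLIFY at R (target: (4*1)): ((b*y)*(4*1)) -> ((b*y)*4)
Apply SUBST(b,3): ((b*y)*4) -> ((3*y)*4)

Answer: ((3*y)*4)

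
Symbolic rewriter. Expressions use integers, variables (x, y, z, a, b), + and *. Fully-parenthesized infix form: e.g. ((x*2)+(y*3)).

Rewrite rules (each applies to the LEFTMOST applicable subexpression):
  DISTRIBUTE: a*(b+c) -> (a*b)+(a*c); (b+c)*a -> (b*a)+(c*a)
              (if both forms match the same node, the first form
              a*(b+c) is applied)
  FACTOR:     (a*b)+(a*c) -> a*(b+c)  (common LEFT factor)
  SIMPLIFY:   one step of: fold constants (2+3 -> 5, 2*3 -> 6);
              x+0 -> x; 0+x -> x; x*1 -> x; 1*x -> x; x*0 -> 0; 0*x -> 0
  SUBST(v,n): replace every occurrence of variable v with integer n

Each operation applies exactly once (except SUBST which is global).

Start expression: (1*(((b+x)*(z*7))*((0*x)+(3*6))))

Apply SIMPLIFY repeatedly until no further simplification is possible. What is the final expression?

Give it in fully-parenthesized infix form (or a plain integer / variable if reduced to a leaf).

Answer: (((b+x)*(z*7))*18)

Derivation:
Start: (1*(((b+x)*(z*7))*((0*x)+(3*6))))
Step 1: at root: (1*(((b+x)*(z*7))*((0*x)+(3*6)))) -> (((b+x)*(z*7))*((0*x)+(3*6))); overall: (1*(((b+x)*(z*7))*((0*x)+(3*6)))) -> (((b+x)*(z*7))*((0*x)+(3*6)))
Step 2: at RL: (0*x) -> 0; overall: (((b+x)*(z*7))*((0*x)+(3*6))) -> (((b+x)*(z*7))*(0+(3*6)))
Step 3: at R: (0+(3*6)) -> (3*6); overall: (((b+x)*(z*7))*(0+(3*6))) -> (((b+x)*(z*7))*(3*6))
Step 4: at R: (3*6) -> 18; overall: (((b+x)*(z*7))*(3*6)) -> (((b+x)*(z*7))*18)
Fixed point: (((b+x)*(z*7))*18)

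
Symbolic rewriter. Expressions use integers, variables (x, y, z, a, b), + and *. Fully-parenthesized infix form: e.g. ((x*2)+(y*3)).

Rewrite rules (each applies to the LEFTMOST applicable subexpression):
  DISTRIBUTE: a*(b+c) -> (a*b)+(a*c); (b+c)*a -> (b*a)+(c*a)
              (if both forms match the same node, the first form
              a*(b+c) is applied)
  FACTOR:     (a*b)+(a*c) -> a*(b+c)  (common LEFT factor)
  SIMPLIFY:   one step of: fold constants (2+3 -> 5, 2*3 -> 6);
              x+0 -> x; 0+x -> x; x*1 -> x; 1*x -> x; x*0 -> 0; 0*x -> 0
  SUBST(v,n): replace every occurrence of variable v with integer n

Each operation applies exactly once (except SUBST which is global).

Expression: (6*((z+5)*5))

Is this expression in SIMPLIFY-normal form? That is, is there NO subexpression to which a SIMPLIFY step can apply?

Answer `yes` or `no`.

Answer: yes

Derivation:
Expression: (6*((z+5)*5))
Scanning for simplifiable subexpressions (pre-order)...
  at root: (6*((z+5)*5)) (not simplifiable)
  at R: ((z+5)*5) (not simplifiable)
  at RL: (z+5) (not simplifiable)
Result: no simplifiable subexpression found -> normal form.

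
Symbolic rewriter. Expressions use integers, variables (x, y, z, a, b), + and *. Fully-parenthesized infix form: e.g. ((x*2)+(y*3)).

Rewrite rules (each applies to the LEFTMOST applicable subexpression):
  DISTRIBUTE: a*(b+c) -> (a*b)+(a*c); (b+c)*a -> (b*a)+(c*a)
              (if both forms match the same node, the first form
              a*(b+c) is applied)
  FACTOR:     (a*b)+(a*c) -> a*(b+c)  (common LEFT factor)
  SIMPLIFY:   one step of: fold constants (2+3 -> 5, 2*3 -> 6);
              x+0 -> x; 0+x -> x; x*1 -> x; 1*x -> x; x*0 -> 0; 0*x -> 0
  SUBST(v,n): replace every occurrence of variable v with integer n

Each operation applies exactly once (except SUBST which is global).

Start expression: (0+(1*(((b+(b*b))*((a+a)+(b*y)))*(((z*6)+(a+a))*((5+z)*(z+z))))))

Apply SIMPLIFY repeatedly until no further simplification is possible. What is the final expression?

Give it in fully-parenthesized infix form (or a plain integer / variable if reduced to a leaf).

Answer: (((b+(b*b))*((a+a)+(b*y)))*(((z*6)+(a+a))*((5+z)*(z+z))))

Derivation:
Start: (0+(1*(((b+(b*b))*((a+a)+(b*y)))*(((z*6)+(a+a))*((5+z)*(z+z))))))
Step 1: at root: (0+(1*(((b+(b*b))*((a+a)+(b*y)))*(((z*6)+(a+a))*((5+z)*(z+z)))))) -> (1*(((b+(b*b))*((a+a)+(b*y)))*(((z*6)+(a+a))*((5+z)*(z+z))))); overall: (0+(1*(((b+(b*b))*((a+a)+(b*y)))*(((z*6)+(a+a))*((5+z)*(z+z)))))) -> (1*(((b+(b*b))*((a+a)+(b*y)))*(((z*6)+(a+a))*((5+z)*(z+z)))))
Step 2: at root: (1*(((b+(b*b))*((a+a)+(b*y)))*(((z*6)+(a+a))*((5+z)*(z+z))))) -> (((b+(b*b))*((a+a)+(b*y)))*(((z*6)+(a+a))*((5+z)*(z+z)))); overall: (1*(((b+(b*b))*((a+a)+(b*y)))*(((z*6)+(a+a))*((5+z)*(z+z))))) -> (((b+(b*b))*((a+a)+(b*y)))*(((z*6)+(a+a))*((5+z)*(z+z))))
Fixed point: (((b+(b*b))*((a+a)+(b*y)))*(((z*6)+(a+a))*((5+z)*(z+z))))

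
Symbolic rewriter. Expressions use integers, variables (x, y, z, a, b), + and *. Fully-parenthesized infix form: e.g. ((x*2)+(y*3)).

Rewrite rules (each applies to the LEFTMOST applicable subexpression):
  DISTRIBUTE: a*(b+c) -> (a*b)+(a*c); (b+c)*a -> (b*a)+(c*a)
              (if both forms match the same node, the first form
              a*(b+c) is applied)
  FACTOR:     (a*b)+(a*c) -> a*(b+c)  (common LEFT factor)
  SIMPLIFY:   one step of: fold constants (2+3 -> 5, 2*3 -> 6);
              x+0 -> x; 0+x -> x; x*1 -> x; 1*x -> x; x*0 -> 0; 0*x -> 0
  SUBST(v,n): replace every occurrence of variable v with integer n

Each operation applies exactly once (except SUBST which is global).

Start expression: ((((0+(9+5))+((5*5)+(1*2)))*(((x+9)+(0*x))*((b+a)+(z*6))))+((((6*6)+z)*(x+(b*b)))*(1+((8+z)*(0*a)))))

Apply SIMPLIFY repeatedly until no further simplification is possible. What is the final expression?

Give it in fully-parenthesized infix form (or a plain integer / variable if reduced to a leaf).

Answer: ((41*((x+9)*((b+a)+(z*6))))+((36+z)*(x+(b*b))))

Derivation:
Start: ((((0+(9+5))+((5*5)+(1*2)))*(((x+9)+(0*x))*((b+a)+(z*6))))+((((6*6)+z)*(x+(b*b)))*(1+((8+z)*(0*a)))))
Step 1: at LLL: (0+(9+5)) -> (9+5); overall: ((((0+(9+5))+((5*5)+(1*2)))*(((x+9)+(0*x))*((b+a)+(z*6))))+((((6*6)+z)*(x+(b*b)))*(1+((8+z)*(0*a))))) -> ((((9+5)+((5*5)+(1*2)))*(((x+9)+(0*x))*((b+a)+(z*6))))+((((6*6)+z)*(x+(b*b)))*(1+((8+z)*(0*a)))))
Step 2: at LLL: (9+5) -> 14; overall: ((((9+5)+((5*5)+(1*2)))*(((x+9)+(0*x))*((b+a)+(z*6))))+((((6*6)+z)*(x+(b*b)))*(1+((8+z)*(0*a))))) -> (((14+((5*5)+(1*2)))*(((x+9)+(0*x))*((b+a)+(z*6))))+((((6*6)+z)*(x+(b*b)))*(1+((8+z)*(0*a)))))
Step 3: at LLRL: (5*5) -> 25; overall: (((14+((5*5)+(1*2)))*(((x+9)+(0*x))*((b+a)+(z*6))))+((((6*6)+z)*(x+(b*b)))*(1+((8+z)*(0*a))))) -> (((14+(25+(1*2)))*(((x+9)+(0*x))*((b+a)+(z*6))))+((((6*6)+z)*(x+(b*b)))*(1+((8+z)*(0*a)))))
Step 4: at LLRR: (1*2) -> 2; overall: (((14+(25+(1*2)))*(((x+9)+(0*x))*((b+a)+(z*6))))+((((6*6)+z)*(x+(b*b)))*(1+((8+z)*(0*a))))) -> (((14+(25+2))*(((x+9)+(0*x))*((b+a)+(z*6))))+((((6*6)+z)*(x+(b*b)))*(1+((8+z)*(0*a)))))
Step 5: at LLR: (25+2) -> 27; overall: (((14+(25+2))*(((x+9)+(0*x))*((b+a)+(z*6))))+((((6*6)+z)*(x+(b*b)))*(1+((8+z)*(0*a))))) -> (((14+27)*(((x+9)+(0*x))*((b+a)+(z*6))))+((((6*6)+z)*(x+(b*b)))*(1+((8+z)*(0*a)))))
Step 6: at LL: (14+27) -> 41; overall: (((14+27)*(((x+9)+(0*x))*((b+a)+(z*6))))+((((6*6)+z)*(x+(b*b)))*(1+((8+z)*(0*a))))) -> ((41*(((x+9)+(0*x))*((b+a)+(z*6))))+((((6*6)+z)*(x+(b*b)))*(1+((8+z)*(0*a)))))
Step 7: at LRLR: (0*x) -> 0; overall: ((41*(((x+9)+(0*x))*((b+a)+(z*6))))+((((6*6)+z)*(x+(b*b)))*(1+((8+z)*(0*a))))) -> ((41*(((x+9)+0)*((b+a)+(z*6))))+((((6*6)+z)*(x+(b*b)))*(1+((8+z)*(0*a)))))
Step 8: at LRL: ((x+9)+0) -> (x+9); overall: ((41*(((x+9)+0)*((b+a)+(z*6))))+((((6*6)+z)*(x+(b*b)))*(1+((8+z)*(0*a))))) -> ((41*((x+9)*((b+a)+(z*6))))+((((6*6)+z)*(x+(b*b)))*(1+((8+z)*(0*a)))))
Step 9: at RLLL: (6*6) -> 36; overall: ((41*((x+9)*((b+a)+(z*6))))+((((6*6)+z)*(x+(b*b)))*(1+((8+z)*(0*a))))) -> ((41*((x+9)*((b+a)+(z*6))))+(((36+z)*(x+(b*b)))*(1+((8+z)*(0*a)))))
Step 10: at RRRR: (0*a) -> 0; overall: ((41*((x+9)*((b+a)+(z*6))))+(((36+z)*(x+(b*b)))*(1+((8+z)*(0*a))))) -> ((41*((x+9)*((b+a)+(z*6))))+(((36+z)*(x+(b*b)))*(1+((8+z)*0))))
Step 11: at RRR: ((8+z)*0) -> 0; overall: ((41*((x+9)*((b+a)+(z*6))))+(((36+z)*(x+(b*b)))*(1+((8+z)*0)))) -> ((41*((x+9)*((b+a)+(z*6))))+(((36+z)*(x+(b*b)))*(1+0)))
Step 12: at RR: (1+0) -> 1; overall: ((41*((x+9)*((b+a)+(z*6))))+(((36+z)*(x+(b*b)))*(1+0))) -> ((41*((x+9)*((b+a)+(z*6))))+(((36+z)*(x+(b*b)))*1))
Step 13: at R: (((36+z)*(x+(b*b)))*1) -> ((36+z)*(x+(b*b))); overall: ((41*((x+9)*((b+a)+(z*6))))+(((36+z)*(x+(b*b)))*1)) -> ((41*((x+9)*((b+a)+(z*6))))+((36+z)*(x+(b*b))))
Fixed point: ((41*((x+9)*((b+a)+(z*6))))+((36+z)*(x+(b*b))))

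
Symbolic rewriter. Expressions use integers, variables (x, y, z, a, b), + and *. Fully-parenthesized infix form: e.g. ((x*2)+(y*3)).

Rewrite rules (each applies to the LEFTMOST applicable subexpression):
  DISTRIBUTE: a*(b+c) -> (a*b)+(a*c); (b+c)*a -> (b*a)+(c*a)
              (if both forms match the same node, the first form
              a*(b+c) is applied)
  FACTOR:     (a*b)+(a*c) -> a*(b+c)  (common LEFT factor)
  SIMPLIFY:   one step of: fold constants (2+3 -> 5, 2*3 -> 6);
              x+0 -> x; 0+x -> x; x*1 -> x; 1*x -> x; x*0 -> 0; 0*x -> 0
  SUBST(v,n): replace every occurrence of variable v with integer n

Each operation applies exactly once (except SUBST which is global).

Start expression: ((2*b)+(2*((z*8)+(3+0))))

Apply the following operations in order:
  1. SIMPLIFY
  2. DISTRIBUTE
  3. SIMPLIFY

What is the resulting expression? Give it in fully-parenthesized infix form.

Start: ((2*b)+(2*((z*8)+(3+0))))
Apply SIMPLIFY at RRR (target: (3+0)): ((2*b)+(2*((z*8)+(3+0)))) -> ((2*b)+(2*((z*8)+3)))
Apply DISTRIBUTE at R (target: (2*((z*8)+3))): ((2*b)+(2*((z*8)+3))) -> ((2*b)+((2*(z*8))+(2*3)))
Apply SIMPLIFY at RR (target: (2*3)): ((2*b)+((2*(z*8))+(2*3))) -> ((2*b)+((2*(z*8))+6))

Answer: ((2*b)+((2*(z*8))+6))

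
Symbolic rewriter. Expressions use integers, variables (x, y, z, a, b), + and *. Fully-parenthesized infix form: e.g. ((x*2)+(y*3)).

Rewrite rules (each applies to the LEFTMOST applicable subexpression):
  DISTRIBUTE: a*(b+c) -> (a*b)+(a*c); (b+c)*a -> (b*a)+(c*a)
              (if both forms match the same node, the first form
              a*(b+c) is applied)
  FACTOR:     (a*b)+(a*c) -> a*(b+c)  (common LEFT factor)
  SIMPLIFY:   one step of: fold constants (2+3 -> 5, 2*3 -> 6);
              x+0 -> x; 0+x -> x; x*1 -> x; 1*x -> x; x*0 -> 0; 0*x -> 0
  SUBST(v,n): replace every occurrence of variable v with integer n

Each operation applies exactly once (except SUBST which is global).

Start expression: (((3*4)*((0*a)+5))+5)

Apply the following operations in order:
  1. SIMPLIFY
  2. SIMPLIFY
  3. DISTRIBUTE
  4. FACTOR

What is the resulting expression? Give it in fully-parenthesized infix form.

Start: (((3*4)*((0*a)+5))+5)
Apply SIMPLIFY at LL (target: (3*4)): (((3*4)*((0*a)+5))+5) -> ((12*((0*a)+5))+5)
Apply SIMPLIFY at LRL (target: (0*a)): ((12*((0*a)+5))+5) -> ((12*(0+5))+5)
Apply DISTRIBUTE at L (target: (12*(0+5))): ((12*(0+5))+5) -> (((12*0)+(12*5))+5)
Apply FACTOR at L (target: ((12*0)+(12*5))): (((12*0)+(12*5))+5) -> ((12*(0+5))+5)

Answer: ((12*(0+5))+5)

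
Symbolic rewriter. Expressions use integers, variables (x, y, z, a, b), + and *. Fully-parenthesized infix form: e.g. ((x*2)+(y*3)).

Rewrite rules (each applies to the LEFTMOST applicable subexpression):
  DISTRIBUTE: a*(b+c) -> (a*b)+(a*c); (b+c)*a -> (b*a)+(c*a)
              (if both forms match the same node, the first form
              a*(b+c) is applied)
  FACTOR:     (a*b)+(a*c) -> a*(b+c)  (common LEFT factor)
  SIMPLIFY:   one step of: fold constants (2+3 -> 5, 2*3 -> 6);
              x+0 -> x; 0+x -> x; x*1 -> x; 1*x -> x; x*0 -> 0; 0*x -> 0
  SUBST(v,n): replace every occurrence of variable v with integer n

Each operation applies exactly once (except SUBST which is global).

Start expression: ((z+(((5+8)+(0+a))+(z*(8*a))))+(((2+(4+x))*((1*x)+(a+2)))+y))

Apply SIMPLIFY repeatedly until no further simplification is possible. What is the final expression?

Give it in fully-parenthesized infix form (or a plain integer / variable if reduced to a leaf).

Start: ((z+(((5+8)+(0+a))+(z*(8*a))))+(((2+(4+x))*((1*x)+(a+2)))+y))
Step 1: at LRLL: (5+8) -> 13; overall: ((z+(((5+8)+(0+a))+(z*(8*a))))+(((2+(4+x))*((1*x)+(a+2)))+y)) -> ((z+((13+(0+a))+(z*(8*a))))+(((2+(4+x))*((1*x)+(a+2)))+y))
Step 2: at LRLR: (0+a) -> a; overall: ((z+((13+(0+a))+(z*(8*a))))+(((2+(4+x))*((1*x)+(a+2)))+y)) -> ((z+((13+a)+(z*(8*a))))+(((2+(4+x))*((1*x)+(a+2)))+y))
Step 3: at RLRL: (1*x) -> x; overall: ((z+((13+a)+(z*(8*a))))+(((2+(4+x))*((1*x)+(a+2)))+y)) -> ((z+((13+a)+(z*(8*a))))+(((2+(4+x))*(x+(a+2)))+y))
Fixed point: ((z+((13+a)+(z*(8*a))))+(((2+(4+x))*(x+(a+2)))+y))

Answer: ((z+((13+a)+(z*(8*a))))+(((2+(4+x))*(x+(a+2)))+y))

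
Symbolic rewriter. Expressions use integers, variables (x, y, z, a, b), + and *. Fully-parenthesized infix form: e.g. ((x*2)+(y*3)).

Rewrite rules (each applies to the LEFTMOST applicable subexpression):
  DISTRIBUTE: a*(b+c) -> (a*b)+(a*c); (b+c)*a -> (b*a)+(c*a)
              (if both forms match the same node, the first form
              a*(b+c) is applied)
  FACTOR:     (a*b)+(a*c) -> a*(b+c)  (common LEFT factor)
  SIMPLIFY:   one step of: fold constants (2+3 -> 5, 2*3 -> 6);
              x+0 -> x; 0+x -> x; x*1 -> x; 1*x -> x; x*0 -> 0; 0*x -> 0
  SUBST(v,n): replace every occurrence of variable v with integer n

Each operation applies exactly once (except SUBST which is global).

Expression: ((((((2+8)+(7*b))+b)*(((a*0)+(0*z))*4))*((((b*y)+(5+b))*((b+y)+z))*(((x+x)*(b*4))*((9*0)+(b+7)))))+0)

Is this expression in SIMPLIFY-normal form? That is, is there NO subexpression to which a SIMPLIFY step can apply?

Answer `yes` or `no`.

Expression: ((((((2+8)+(7*b))+b)*(((a*0)+(0*z))*4))*((((b*y)+(5+b))*((b+y)+z))*(((x+x)*(b*4))*((9*0)+(b+7)))))+0)
Scanning for simplifiable subexpressions (pre-order)...
  at root: ((((((2+8)+(7*b))+b)*(((a*0)+(0*z))*4))*((((b*y)+(5+b))*((b+y)+z))*(((x+x)*(b*4))*((9*0)+(b+7)))))+0) (SIMPLIFIABLE)
  at L: (((((2+8)+(7*b))+b)*(((a*0)+(0*z))*4))*((((b*y)+(5+b))*((b+y)+z))*(((x+x)*(b*4))*((9*0)+(b+7))))) (not simplifiable)
  at LL: ((((2+8)+(7*b))+b)*(((a*0)+(0*z))*4)) (not simplifiable)
  at LLL: (((2+8)+(7*b))+b) (not simplifiable)
  at LLLL: ((2+8)+(7*b)) (not simplifiable)
  at LLLLL: (2+8) (SIMPLIFIABLE)
  at LLLLR: (7*b) (not simplifiable)
  at LLR: (((a*0)+(0*z))*4) (not simplifiable)
  at LLRL: ((a*0)+(0*z)) (not simplifiable)
  at LLRLL: (a*0) (SIMPLIFIABLE)
  at LLRLR: (0*z) (SIMPLIFIABLE)
  at LR: ((((b*y)+(5+b))*((b+y)+z))*(((x+x)*(b*4))*((9*0)+(b+7)))) (not simplifiable)
  at LRL: (((b*y)+(5+b))*((b+y)+z)) (not simplifiable)
  at LRLL: ((b*y)+(5+b)) (not simplifiable)
  at LRLLL: (b*y) (not simplifiable)
  at LRLLR: (5+b) (not simplifiable)
  at LRLR: ((b+y)+z) (not simplifiable)
  at LRLRL: (b+y) (not simplifiable)
  at LRR: (((x+x)*(b*4))*((9*0)+(b+7))) (not simplifiable)
  at LRRL: ((x+x)*(b*4)) (not simplifiable)
  at LRRLL: (x+x) (not simplifiable)
  at LRRLR: (b*4) (not simplifiable)
  at LRRR: ((9*0)+(b+7)) (not simplifiable)
  at LRRRL: (9*0) (SIMPLIFIABLE)
  at LRRRR: (b+7) (not simplifiable)
Found simplifiable subexpr at path root: ((((((2+8)+(7*b))+b)*(((a*0)+(0*z))*4))*((((b*y)+(5+b))*((b+y)+z))*(((x+x)*(b*4))*((9*0)+(b+7)))))+0)
One SIMPLIFY step would give: (((((2+8)+(7*b))+b)*(((a*0)+(0*z))*4))*((((b*y)+(5+b))*((b+y)+z))*(((x+x)*(b*4))*((9*0)+(b+7)))))
-> NOT in normal form.

Answer: no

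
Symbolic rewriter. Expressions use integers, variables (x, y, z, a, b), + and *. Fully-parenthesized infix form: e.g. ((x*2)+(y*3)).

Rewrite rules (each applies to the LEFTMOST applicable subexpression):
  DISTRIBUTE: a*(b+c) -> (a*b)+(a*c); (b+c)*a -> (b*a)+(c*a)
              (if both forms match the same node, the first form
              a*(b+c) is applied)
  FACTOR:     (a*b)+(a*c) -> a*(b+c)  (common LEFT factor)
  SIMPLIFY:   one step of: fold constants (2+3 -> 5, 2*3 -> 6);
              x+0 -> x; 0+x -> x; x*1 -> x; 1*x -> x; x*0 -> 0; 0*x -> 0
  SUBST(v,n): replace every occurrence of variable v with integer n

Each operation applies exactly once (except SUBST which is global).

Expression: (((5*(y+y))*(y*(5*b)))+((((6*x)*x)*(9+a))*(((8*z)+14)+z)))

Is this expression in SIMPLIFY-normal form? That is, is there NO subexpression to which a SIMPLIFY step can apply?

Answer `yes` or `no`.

Answer: yes

Derivation:
Expression: (((5*(y+y))*(y*(5*b)))+((((6*x)*x)*(9+a))*(((8*z)+14)+z)))
Scanning for simplifiable subexpressions (pre-order)...
  at root: (((5*(y+y))*(y*(5*b)))+((((6*x)*x)*(9+a))*(((8*z)+14)+z))) (not simplifiable)
  at L: ((5*(y+y))*(y*(5*b))) (not simplifiable)
  at LL: (5*(y+y)) (not simplifiable)
  at LLR: (y+y) (not simplifiable)
  at LR: (y*(5*b)) (not simplifiable)
  at LRR: (5*b) (not simplifiable)
  at R: ((((6*x)*x)*(9+a))*(((8*z)+14)+z)) (not simplifiable)
  at RL: (((6*x)*x)*(9+a)) (not simplifiable)
  at RLL: ((6*x)*x) (not simplifiable)
  at RLLL: (6*x) (not simplifiable)
  at RLR: (9+a) (not simplifiable)
  at RR: (((8*z)+14)+z) (not simplifiable)
  at RRL: ((8*z)+14) (not simplifiable)
  at RRLL: (8*z) (not simplifiable)
Result: no simplifiable subexpression found -> normal form.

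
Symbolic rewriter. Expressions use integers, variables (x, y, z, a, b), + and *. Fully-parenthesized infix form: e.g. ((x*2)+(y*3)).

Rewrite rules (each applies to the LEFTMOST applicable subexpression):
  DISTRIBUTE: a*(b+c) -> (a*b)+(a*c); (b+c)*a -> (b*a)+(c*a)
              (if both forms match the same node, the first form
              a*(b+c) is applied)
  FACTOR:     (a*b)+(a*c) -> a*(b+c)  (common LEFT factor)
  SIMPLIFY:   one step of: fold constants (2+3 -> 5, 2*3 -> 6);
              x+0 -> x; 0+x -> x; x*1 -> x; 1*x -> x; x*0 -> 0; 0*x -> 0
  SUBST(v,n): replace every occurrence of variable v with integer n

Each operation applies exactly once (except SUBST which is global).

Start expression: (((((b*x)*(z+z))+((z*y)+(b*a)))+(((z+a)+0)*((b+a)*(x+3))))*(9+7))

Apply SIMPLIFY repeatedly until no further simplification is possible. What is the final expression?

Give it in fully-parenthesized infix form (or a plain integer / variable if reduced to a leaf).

Answer: (((((b*x)*(z+z))+((z*y)+(b*a)))+((z+a)*((b+a)*(x+3))))*16)

Derivation:
Start: (((((b*x)*(z+z))+((z*y)+(b*a)))+(((z+a)+0)*((b+a)*(x+3))))*(9+7))
Step 1: at LRL: ((z+a)+0) -> (z+a); overall: (((((b*x)*(z+z))+((z*y)+(b*a)))+(((z+a)+0)*((b+a)*(x+3))))*(9+7)) -> (((((b*x)*(z+z))+((z*y)+(b*a)))+((z+a)*((b+a)*(x+3))))*(9+7))
Step 2: at R: (9+7) -> 16; overall: (((((b*x)*(z+z))+((z*y)+(b*a)))+((z+a)*((b+a)*(x+3))))*(9+7)) -> (((((b*x)*(z+z))+((z*y)+(b*a)))+((z+a)*((b+a)*(x+3))))*16)
Fixed point: (((((b*x)*(z+z))+((z*y)+(b*a)))+((z+a)*((b+a)*(x+3))))*16)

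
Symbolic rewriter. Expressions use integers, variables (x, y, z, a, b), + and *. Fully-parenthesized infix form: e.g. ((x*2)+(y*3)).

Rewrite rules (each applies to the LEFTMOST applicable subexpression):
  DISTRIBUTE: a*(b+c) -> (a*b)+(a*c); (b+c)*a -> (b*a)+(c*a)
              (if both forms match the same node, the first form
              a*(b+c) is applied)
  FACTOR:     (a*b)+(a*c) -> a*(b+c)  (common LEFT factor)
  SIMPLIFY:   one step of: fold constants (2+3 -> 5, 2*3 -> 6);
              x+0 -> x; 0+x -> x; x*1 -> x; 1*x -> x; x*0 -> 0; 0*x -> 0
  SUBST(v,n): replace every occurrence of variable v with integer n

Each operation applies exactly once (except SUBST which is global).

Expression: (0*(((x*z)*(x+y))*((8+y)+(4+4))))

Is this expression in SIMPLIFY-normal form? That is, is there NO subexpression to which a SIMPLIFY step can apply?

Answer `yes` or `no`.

Answer: no

Derivation:
Expression: (0*(((x*z)*(x+y))*((8+y)+(4+4))))
Scanning for simplifiable subexpressions (pre-order)...
  at root: (0*(((x*z)*(x+y))*((8+y)+(4+4)))) (SIMPLIFIABLE)
  at R: (((x*z)*(x+y))*((8+y)+(4+4))) (not simplifiable)
  at RL: ((x*z)*(x+y)) (not simplifiable)
  at RLL: (x*z) (not simplifiable)
  at RLR: (x+y) (not simplifiable)
  at RR: ((8+y)+(4+4)) (not simplifiable)
  at RRL: (8+y) (not simplifiable)
  at RRR: (4+4) (SIMPLIFIABLE)
Found simplifiable subexpr at path root: (0*(((x*z)*(x+y))*((8+y)+(4+4))))
One SIMPLIFY step would give: 0
-> NOT in normal form.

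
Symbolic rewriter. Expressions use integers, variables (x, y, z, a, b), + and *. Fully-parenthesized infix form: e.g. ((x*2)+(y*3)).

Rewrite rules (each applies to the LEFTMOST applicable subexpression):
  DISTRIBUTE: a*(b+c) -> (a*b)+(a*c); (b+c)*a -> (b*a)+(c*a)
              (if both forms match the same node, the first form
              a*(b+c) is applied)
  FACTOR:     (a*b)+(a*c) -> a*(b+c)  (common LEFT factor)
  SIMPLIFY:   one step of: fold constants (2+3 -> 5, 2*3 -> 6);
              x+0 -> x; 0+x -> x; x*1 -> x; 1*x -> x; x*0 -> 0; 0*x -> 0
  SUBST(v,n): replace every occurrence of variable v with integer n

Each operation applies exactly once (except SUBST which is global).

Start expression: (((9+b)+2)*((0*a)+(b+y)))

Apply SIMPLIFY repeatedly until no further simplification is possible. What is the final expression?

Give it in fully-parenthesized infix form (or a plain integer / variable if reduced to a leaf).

Start: (((9+b)+2)*((0*a)+(b+y)))
Step 1: at RL: (0*a) -> 0; overall: (((9+b)+2)*((0*a)+(b+y))) -> (((9+b)+2)*(0+(b+y)))
Step 2: at R: (0+(b+y)) -> (b+y); overall: (((9+b)+2)*(0+(b+y))) -> (((9+b)+2)*(b+y))
Fixed point: (((9+b)+2)*(b+y))

Answer: (((9+b)+2)*(b+y))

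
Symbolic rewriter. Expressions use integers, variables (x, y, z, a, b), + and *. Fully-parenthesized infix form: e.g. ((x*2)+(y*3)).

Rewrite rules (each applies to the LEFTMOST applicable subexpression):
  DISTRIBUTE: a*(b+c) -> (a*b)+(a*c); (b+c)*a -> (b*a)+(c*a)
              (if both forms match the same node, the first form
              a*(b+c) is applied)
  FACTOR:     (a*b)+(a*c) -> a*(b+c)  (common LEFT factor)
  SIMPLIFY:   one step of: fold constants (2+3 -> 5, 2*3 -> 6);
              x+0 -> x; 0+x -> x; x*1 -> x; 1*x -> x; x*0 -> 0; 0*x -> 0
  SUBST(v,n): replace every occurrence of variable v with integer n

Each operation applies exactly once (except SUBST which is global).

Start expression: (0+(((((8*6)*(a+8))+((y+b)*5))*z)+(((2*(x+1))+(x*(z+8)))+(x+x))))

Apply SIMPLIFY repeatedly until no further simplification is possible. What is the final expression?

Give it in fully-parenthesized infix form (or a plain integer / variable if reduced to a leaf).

Start: (0+(((((8*6)*(a+8))+((y+b)*5))*z)+(((2*(x+1))+(x*(z+8)))+(x+x))))
Step 1: at root: (0+(((((8*6)*(a+8))+((y+b)*5))*z)+(((2*(x+1))+(x*(z+8)))+(x+x)))) -> (((((8*6)*(a+8))+((y+b)*5))*z)+(((2*(x+1))+(x*(z+8)))+(x+x))); overall: (0+(((((8*6)*(a+8))+((y+b)*5))*z)+(((2*(x+1))+(x*(z+8)))+(x+x)))) -> (((((8*6)*(a+8))+((y+b)*5))*z)+(((2*(x+1))+(x*(z+8)))+(x+x)))
Step 2: at LLLL: (8*6) -> 48; overall: (((((8*6)*(a+8))+((y+b)*5))*z)+(((2*(x+1))+(x*(z+8)))+(x+x))) -> ((((48*(a+8))+((y+b)*5))*z)+(((2*(x+1))+(x*(z+8)))+(x+x)))
Fixed point: ((((48*(a+8))+((y+b)*5))*z)+(((2*(x+1))+(x*(z+8)))+(x+x)))

Answer: ((((48*(a+8))+((y+b)*5))*z)+(((2*(x+1))+(x*(z+8)))+(x+x)))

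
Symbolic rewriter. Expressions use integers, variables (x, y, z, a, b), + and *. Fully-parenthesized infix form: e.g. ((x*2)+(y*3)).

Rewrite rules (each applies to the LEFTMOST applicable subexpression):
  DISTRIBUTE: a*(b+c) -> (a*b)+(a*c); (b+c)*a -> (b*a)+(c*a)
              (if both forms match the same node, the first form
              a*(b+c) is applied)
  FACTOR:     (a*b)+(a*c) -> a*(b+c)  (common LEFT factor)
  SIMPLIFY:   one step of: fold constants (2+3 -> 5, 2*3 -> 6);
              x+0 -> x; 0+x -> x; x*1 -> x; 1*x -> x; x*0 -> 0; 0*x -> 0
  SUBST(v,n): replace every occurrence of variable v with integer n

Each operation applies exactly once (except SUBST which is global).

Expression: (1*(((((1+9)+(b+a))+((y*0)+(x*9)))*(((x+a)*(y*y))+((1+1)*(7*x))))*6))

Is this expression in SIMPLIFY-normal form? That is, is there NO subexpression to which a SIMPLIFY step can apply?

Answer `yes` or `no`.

Expression: (1*(((((1+9)+(b+a))+((y*0)+(x*9)))*(((x+a)*(y*y))+((1+1)*(7*x))))*6))
Scanning for simplifiable subexpressions (pre-order)...
  at root: (1*(((((1+9)+(b+a))+((y*0)+(x*9)))*(((x+a)*(y*y))+((1+1)*(7*x))))*6)) (SIMPLIFIABLE)
  at R: (((((1+9)+(b+a))+((y*0)+(x*9)))*(((x+a)*(y*y))+((1+1)*(7*x))))*6) (not simplifiable)
  at RL: ((((1+9)+(b+a))+((y*0)+(x*9)))*(((x+a)*(y*y))+((1+1)*(7*x)))) (not simplifiable)
  at RLL: (((1+9)+(b+a))+((y*0)+(x*9))) (not simplifiable)
  at RLLL: ((1+9)+(b+a)) (not simplifiable)
  at RLLLL: (1+9) (SIMPLIFIABLE)
  at RLLLR: (b+a) (not simplifiable)
  at RLLR: ((y*0)+(x*9)) (not simplifiable)
  at RLLRL: (y*0) (SIMPLIFIABLE)
  at RLLRR: (x*9) (not simplifiable)
  at RLR: (((x+a)*(y*y))+((1+1)*(7*x))) (not simplifiable)
  at RLRL: ((x+a)*(y*y)) (not simplifiable)
  at RLRLL: (x+a) (not simplifiable)
  at RLRLR: (y*y) (not simplifiable)
  at RLRR: ((1+1)*(7*x)) (not simplifiable)
  at RLRRL: (1+1) (SIMPLIFIABLE)
  at RLRRR: (7*x) (not simplifiable)
Found simplifiable subexpr at path root: (1*(((((1+9)+(b+a))+((y*0)+(x*9)))*(((x+a)*(y*y))+((1+1)*(7*x))))*6))
One SIMPLIFY step would give: (((((1+9)+(b+a))+((y*0)+(x*9)))*(((x+a)*(y*y))+((1+1)*(7*x))))*6)
-> NOT in normal form.

Answer: no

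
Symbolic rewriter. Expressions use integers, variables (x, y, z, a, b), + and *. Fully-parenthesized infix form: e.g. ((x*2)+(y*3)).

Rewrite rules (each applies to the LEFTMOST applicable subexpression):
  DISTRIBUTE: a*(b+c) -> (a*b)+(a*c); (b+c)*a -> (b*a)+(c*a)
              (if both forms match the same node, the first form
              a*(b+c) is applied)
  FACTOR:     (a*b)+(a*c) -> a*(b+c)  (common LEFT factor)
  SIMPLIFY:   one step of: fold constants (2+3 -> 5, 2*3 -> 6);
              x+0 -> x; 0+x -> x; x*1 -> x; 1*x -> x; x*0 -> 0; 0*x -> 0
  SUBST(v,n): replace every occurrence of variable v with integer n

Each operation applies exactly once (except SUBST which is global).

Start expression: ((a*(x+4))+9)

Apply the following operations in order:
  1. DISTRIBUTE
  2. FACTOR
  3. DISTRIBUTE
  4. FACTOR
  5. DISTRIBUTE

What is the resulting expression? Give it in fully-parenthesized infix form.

Start: ((a*(x+4))+9)
Apply DISTRIBUTE at L (target: (a*(x+4))): ((a*(x+4))+9) -> (((a*x)+(a*4))+9)
Apply FACTOR at L (target: ((a*x)+(a*4))): (((a*x)+(a*4))+9) -> ((a*(x+4))+9)
Apply DISTRIBUTE at L (target: (a*(x+4))): ((a*(x+4))+9) -> (((a*x)+(a*4))+9)
Apply FACTOR at L (target: ((a*x)+(a*4))): (((a*x)+(a*4))+9) -> ((a*(x+4))+9)
Apply DISTRIBUTE at L (target: (a*(x+4))): ((a*(x+4))+9) -> (((a*x)+(a*4))+9)

Answer: (((a*x)+(a*4))+9)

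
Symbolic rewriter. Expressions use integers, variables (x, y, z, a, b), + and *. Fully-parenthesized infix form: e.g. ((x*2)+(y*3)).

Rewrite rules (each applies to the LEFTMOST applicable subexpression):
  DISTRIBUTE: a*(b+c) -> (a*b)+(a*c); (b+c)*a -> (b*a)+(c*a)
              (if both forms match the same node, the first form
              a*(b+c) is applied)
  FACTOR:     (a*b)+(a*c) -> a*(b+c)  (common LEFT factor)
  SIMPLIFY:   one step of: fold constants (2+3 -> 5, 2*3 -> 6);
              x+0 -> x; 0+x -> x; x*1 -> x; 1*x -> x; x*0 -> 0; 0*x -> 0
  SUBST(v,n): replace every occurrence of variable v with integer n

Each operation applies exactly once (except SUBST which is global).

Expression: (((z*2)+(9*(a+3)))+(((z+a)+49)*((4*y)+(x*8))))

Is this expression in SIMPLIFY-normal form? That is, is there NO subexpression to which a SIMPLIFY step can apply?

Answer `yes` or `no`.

Expression: (((z*2)+(9*(a+3)))+(((z+a)+49)*((4*y)+(x*8))))
Scanning for simplifiable subexpressions (pre-order)...
  at root: (((z*2)+(9*(a+3)))+(((z+a)+49)*((4*y)+(x*8)))) (not simplifiable)
  at L: ((z*2)+(9*(a+3))) (not simplifiable)
  at LL: (z*2) (not simplifiable)
  at LR: (9*(a+3)) (not simplifiable)
  at LRR: (a+3) (not simplifiable)
  at R: (((z+a)+49)*((4*y)+(x*8))) (not simplifiable)
  at RL: ((z+a)+49) (not simplifiable)
  at RLL: (z+a) (not simplifiable)
  at RR: ((4*y)+(x*8)) (not simplifiable)
  at RRL: (4*y) (not simplifiable)
  at RRR: (x*8) (not simplifiable)
Result: no simplifiable subexpression found -> normal form.

Answer: yes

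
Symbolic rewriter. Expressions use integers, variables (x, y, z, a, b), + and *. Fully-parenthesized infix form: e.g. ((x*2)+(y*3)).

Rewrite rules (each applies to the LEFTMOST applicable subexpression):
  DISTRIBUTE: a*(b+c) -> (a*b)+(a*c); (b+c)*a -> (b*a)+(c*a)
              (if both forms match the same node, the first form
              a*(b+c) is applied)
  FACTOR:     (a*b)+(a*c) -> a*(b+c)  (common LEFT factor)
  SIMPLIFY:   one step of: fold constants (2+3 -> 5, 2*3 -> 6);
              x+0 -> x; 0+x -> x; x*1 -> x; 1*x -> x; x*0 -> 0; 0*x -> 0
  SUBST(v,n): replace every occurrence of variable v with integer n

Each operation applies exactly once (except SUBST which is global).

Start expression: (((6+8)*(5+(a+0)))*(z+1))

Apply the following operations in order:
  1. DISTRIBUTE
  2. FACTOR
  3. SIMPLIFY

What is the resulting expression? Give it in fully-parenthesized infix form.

Answer: ((14*(5+(a+0)))*(z+1))

Derivation:
Start: (((6+8)*(5+(a+0)))*(z+1))
Apply DISTRIBUTE at root (target: (((6+8)*(5+(a+0)))*(z+1))): (((6+8)*(5+(a+0)))*(z+1)) -> ((((6+8)*(5+(a+0)))*z)+(((6+8)*(5+(a+0)))*1))
Apply FACTOR at root (target: ((((6+8)*(5+(a+0)))*z)+(((6+8)*(5+(a+0)))*1))): ((((6+8)*(5+(a+0)))*z)+(((6+8)*(5+(a+0)))*1)) -> (((6+8)*(5+(a+0)))*(z+1))
Apply SIMPLIFY at LL (target: (6+8)): (((6+8)*(5+(a+0)))*(z+1)) -> ((14*(5+(a+0)))*(z+1))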